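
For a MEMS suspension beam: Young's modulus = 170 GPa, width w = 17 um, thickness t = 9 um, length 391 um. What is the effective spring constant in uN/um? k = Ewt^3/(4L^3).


Step 1: Convert E to consistent units (1 GPa = 1000 uN/um^2).
E = 170 GPa = 170000 uN/um^2
Step 2: Compute t^3 = 9^3 = 729
Step 3: Compute L^3 = 391^3 = 59776471
Step 4: k = 170000 * 17 * 729 / (4 * 59776471)
k = 8.8112 uN/um


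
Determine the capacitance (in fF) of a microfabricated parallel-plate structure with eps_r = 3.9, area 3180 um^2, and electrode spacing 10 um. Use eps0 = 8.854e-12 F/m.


Step 1: Convert area to m^2: A = 3180e-12 m^2
Step 2: Convert gap to m: d = 10e-6 m
Step 3: C = eps0 * eps_r * A / d
C = 8.854e-12 * 3.9 * 3180e-12 / 10e-6
Step 4: Convert to fF (multiply by 1e15).
C = 10.98 fF


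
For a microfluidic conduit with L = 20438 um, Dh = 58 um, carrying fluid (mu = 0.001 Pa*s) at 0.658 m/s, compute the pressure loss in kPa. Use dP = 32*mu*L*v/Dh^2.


Step 1: Convert to SI: L = 20438e-6 m, Dh = 58e-6 m
Step 2: dP = 32 * 0.001 * 20438e-6 * 0.658 / (58e-6)^2
Step 3: dP = 127925.84 Pa
Step 4: Convert to kPa: dP = 127.93 kPa


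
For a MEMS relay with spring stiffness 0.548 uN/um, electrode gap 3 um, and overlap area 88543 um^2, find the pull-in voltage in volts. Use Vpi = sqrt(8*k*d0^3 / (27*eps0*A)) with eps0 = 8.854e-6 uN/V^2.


Step 1: Compute numerator: 8 * k * d0^3 = 8 * 0.548 * 3^3 = 118.368
Step 2: Compute denominator: 27 * eps0 * A = 27 * 8.854e-6 * 88543 = 21.166912
Step 3: Vpi = sqrt(118.368 / 21.166912)
Vpi = 2.36 V


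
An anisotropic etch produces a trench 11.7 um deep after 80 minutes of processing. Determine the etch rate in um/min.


Step 1: Etch rate = depth / time
Step 2: rate = 11.7 / 80
rate = 0.146 um/min


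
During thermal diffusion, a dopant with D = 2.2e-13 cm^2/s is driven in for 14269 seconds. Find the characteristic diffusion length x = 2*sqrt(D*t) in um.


Step 1: Compute D*t = 2.2e-13 * 14269 = 3.13918e-09 cm^2
Step 2: sqrt(D*t) = 5.60284e-05 cm
Step 3: x = 2 * 5.60284e-05 cm = 1.120568e-04 cm
Step 4: Convert to um (1 cm = 1e4 um): x = 1.121 um


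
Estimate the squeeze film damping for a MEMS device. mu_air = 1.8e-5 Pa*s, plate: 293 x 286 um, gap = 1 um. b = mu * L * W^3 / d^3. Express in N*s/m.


Step 1: Convert to SI.
L = 293e-6 m, W = 286e-6 m, d = 1e-6 m
Step 2: W^3 = (286e-6)^3 = 2.34e-11 m^3
Step 3: d^3 = (1e-6)^3 = 1.00e-18 m^3
Step 4: b = 1.8e-5 * 293e-6 * 2.34e-11 / 1.00e-18
b = 1.23e-01 N*s/m


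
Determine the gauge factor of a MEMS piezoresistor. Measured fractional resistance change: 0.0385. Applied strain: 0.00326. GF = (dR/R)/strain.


Step 1: Identify values.
dR/R = 0.0385, strain = 0.00326
Step 2: GF = (dR/R) / strain = 0.0385 / 0.00326
GF = 11.8


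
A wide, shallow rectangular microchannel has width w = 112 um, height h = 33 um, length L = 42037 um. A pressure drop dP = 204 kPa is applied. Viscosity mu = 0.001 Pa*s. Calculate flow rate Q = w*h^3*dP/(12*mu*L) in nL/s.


Step 1: Convert all dimensions to SI (meters).
w = 112e-6 m, h = 33e-6 m, L = 42037e-6 m, dP = 204e3 Pa
Step 2: Q = w * h^3 * dP / (12 * mu * L)
Q = 112e-6 * (33e-6)^3 * 204e3 / (12 * 0.001 * 42037e-6) = 1.6277101e-09 m^3/s
Step 3: Convert Q from m^3/s to nL/s (1 m^3 = 1e12 nL, so multiply by 1e12).
Q = 1627.71 nL/s


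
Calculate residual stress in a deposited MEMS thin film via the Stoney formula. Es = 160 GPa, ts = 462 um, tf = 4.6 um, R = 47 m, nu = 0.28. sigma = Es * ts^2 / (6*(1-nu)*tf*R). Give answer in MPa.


Step 1: Compute numerator: Es * ts^2 = 160 * 462^2 = 34151040 (GPa*um^2)
Step 2: Compute denominator (R in um): 6*(1-nu)*tf*R = 6*0.72*4.6*47e6 = 933984000.0 (um^2)
Step 3: sigma (GPa) = 34151040 / 933984000.0 = 3.6565e-02 GPa
Step 4: Convert to MPa (x1000): sigma = 36.6 MPa


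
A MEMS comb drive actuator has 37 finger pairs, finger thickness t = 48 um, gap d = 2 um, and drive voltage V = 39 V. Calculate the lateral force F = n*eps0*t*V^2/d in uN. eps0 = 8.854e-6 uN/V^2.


Step 1: Parameters: n=37, eps0=8.854e-6 uN/V^2, t=48 um, V=39 V, d=2 um
Step 2: V^2 = 1521
Step 3: F = 37 * 8.854e-6 * 48 * 1521 / 2
F = 11.959 uN


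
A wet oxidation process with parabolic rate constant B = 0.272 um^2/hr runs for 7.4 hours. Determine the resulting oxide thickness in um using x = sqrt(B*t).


Step 1: Compute B*t = 0.272 * 7.4 = 2.0128
Step 2: x = sqrt(2.0128)
x = 1.419 um


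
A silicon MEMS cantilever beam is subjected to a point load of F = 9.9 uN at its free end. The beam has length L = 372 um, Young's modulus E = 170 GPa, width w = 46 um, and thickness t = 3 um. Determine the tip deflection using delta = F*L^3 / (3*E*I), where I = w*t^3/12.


Step 1: Calculate the second moment of area.
I = w * t^3 / 12 = 46 * 3^3 / 12 = 103.5 um^4
Step 2: Convert E to consistent units (1 GPa = 1000 uN/um^2).
E = 170 GPa = 170000 uN/um^2
Step 3: Calculate tip deflection.
delta = F * L^3 / (3 * E * I)
delta = 9.9 * 372^3 / (3 * 170000 * 103.5)
delta = 9.655 um


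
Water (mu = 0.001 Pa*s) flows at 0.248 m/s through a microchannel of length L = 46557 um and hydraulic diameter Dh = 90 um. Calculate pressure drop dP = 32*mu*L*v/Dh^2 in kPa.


Step 1: Convert to SI: L = 46557e-6 m, Dh = 90e-6 m
Step 2: dP = 32 * 0.001 * 46557e-6 * 0.248 / (90e-6)^2
Step 3: dP = 45614.36 Pa
Step 4: Convert to kPa: dP = 45.61 kPa


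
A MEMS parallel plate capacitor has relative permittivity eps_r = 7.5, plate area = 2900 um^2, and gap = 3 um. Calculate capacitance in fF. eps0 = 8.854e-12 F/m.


Step 1: Convert area to m^2: A = 2900e-12 m^2
Step 2: Convert gap to m: d = 3e-6 m
Step 3: C = eps0 * eps_r * A / d
C = 8.854e-12 * 7.5 * 2900e-12 / 3e-6
Step 4: Convert to fF (multiply by 1e15).
C = 64.19 fF


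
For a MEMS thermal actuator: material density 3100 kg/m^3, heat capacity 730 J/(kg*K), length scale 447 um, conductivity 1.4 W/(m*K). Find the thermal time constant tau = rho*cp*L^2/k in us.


Step 1: Convert L to m: L = 447e-6 m
Step 2: L^2 = (447e-6)^2 = 1.99809e-07 m^2
Step 3: tau = 3100 * 730 * 1.99809e-07 / 1.4 = 3.2297697643e-01 s
Step 4: Convert to microseconds (multiply by 1e6).
tau = 322976.976 us


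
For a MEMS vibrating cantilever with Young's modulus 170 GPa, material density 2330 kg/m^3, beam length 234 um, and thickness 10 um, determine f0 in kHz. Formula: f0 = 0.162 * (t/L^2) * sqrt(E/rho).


Step 1: Convert units to SI.
t_SI = 10e-6 m, L_SI = 234e-6 m
Step 2: Calculate sqrt(E/rho).
sqrt(170e9 / 2330) = 8541.74 m/s
Step 3: Compute f0.
f0 = 0.162 * 10e-6 / (234e-6)^2 * 8541.74 = 252714.2 Hz = 252.71 kHz


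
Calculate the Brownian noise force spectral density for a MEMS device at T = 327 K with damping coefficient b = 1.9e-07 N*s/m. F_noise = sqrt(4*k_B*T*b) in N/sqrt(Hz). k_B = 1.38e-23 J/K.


Step 1: Compute 4 * k_B * T * b
= 4 * 1.38e-23 * 327 * 1.9e-07
= 3.4296e-27 N^2/Hz
Step 2: F_noise = sqrt(3.4296e-27)
F_noise = 5.86e-14 N/sqrt(Hz)


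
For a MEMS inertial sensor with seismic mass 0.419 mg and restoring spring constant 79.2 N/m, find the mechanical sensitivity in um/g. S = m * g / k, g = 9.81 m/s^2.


Step 1: Convert mass: m = 0.419 mg = 4.19e-07 kg
Step 2: S = m * g / k = 4.19e-07 * 9.81 / 79.2
Step 3: S = 5.19e-08 m/g
Step 4: Convert to um/g: S = 0.052 um/g


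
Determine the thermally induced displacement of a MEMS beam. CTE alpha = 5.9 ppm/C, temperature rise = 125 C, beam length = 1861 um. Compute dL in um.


Step 1: Convert CTE: alpha = 5.9 ppm/C = 5.9e-6 /C
Step 2: dL = 5.9e-6 * 125 * 1861
dL = 1.3725 um


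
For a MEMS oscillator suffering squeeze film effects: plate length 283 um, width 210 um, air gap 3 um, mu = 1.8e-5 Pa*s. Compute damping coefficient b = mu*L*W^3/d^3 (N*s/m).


Step 1: Convert to SI.
L = 283e-6 m, W = 210e-6 m, d = 3e-6 m
Step 2: W^3 = (210e-6)^3 = 9.26e-12 m^3
Step 3: d^3 = (3e-6)^3 = 2.70e-17 m^3
Step 4: b = 1.8e-5 * 283e-6 * 9.26e-12 / 2.70e-17
b = 1.75e-03 N*s/m


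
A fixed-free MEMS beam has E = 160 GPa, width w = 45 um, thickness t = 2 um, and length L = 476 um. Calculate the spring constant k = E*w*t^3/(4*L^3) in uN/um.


Step 1: Convert E to consistent units (1 GPa = 1000 uN/um^2).
E = 160 GPa = 160000 uN/um^2
Step 2: Compute t^3 = 2^3 = 8
Step 3: Compute L^3 = 476^3 = 107850176
Step 4: k = 160000 * 45 * 8 / (4 * 107850176)
k = 0.1335 uN/um


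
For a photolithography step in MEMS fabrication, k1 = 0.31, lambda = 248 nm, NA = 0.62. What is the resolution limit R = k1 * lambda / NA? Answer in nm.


Step 1: Identify values: k1 = 0.31, lambda = 248 nm, NA = 0.62
Step 2: R = k1 * lambda / NA
R = 0.31 * 248 / 0.62
R = 124.0 nm


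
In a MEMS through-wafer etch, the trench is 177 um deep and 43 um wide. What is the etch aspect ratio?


Step 1: AR = depth / width
Step 2: AR = 177 / 43
AR = 4.1


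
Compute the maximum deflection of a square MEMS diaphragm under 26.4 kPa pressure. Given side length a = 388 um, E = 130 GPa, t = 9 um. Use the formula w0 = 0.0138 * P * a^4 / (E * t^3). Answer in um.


Step 1: Convert pressure to compatible units (E is in GPa, so P in GPa).
P = 26.4 kPa = 26.4e-6 GPa
Step 2: Compute numerator: 0.0138 * P * a^4.
a^4 = 388^4 = 22663495936
numerator = 0.0138 * 26.4e-6 * 22663495936 = 8.2568e+03
Step 3: Compute denominator: E * t^3 = 130 * 9^3 = 94770
Step 4: w0 = numerator / denominator = 8.2568e+03 / 94770 = 0.0871 um


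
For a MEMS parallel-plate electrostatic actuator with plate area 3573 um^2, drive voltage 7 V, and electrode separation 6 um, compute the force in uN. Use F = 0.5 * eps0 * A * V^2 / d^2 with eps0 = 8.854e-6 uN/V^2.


Step 1: Identify parameters.
eps0 = 8.854e-6 uN/V^2, A = 3573 um^2, V = 7 V, d = 6 um
Step 2: Compute V^2 = 7^2 = 49
Step 3: Compute d^2 = 6^2 = 36
Step 4: F = 0.5 * 8.854e-6 * 3573 * 49 / 36
F = 0.022 uN


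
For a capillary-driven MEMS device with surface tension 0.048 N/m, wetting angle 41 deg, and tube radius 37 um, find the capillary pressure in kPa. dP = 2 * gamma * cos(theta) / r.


Step 1: cos(41 deg) = 0.7547
Step 2: Convert r to m: r = 37e-6 m
Step 3: dP = 2 * 0.048 * 0.7547 / 37e-6 = 1958.1 Pa
Step 4: Convert Pa to kPa (divide by 1000).
dP = 1.96 kPa


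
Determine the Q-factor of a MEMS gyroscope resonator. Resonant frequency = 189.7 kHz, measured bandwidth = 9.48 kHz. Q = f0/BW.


Step 1: Q = f0 / bandwidth
Step 2: Q = 189.7 / 9.48
Q = 20.0


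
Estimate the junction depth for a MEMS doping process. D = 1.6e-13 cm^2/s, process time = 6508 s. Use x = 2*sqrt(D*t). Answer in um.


Step 1: Compute D*t = 1.6e-13 * 6508 = 1.04128e-09 cm^2
Step 2: sqrt(D*t) = 3.2269e-05 cm
Step 3: x = 2 * 3.2269e-05 cm = 6.4538e-05 cm
Step 4: Convert to um (1 cm = 1e4 um): x = 0.645 um


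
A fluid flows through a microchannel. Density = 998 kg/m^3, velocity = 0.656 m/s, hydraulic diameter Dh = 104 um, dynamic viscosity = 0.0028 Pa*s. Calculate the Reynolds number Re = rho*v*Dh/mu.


Step 1: Convert Dh to meters: Dh = 104e-6 m
Step 2: Re = rho * v * Dh / mu
Re = 998 * 0.656 * 104e-6 / 0.0028
Re = 24.317


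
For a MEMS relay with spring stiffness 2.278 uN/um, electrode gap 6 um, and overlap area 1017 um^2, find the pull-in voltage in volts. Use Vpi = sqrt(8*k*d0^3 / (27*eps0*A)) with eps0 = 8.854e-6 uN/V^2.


Step 1: Compute numerator: 8 * k * d0^3 = 8 * 2.278 * 6^3 = 3936.384
Step 2: Compute denominator: 27 * eps0 * A = 27 * 8.854e-6 * 1017 = 0.243122
Step 3: Vpi = sqrt(3936.384 / 0.243122)
Vpi = 127.24 V


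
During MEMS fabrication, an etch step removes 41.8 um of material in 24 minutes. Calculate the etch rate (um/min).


Step 1: Etch rate = depth / time
Step 2: rate = 41.8 / 24
rate = 1.742 um/min


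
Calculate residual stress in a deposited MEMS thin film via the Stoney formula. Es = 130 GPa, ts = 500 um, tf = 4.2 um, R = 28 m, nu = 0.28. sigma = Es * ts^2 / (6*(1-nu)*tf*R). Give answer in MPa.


Step 1: Compute numerator: Es * ts^2 = 130 * 500^2 = 32500000 (GPa*um^2)
Step 2: Compute denominator (R in um): 6*(1-nu)*tf*R = 6*0.72*4.2*28e6 = 508032000.0 (um^2)
Step 3: sigma (GPa) = 32500000 / 508032000.0 = 6.3972e-02 GPa
Step 4: Convert to MPa (x1000): sigma = 64.0 MPa


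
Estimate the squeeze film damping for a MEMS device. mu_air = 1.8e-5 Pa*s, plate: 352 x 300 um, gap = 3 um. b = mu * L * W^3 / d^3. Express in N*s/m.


Step 1: Convert to SI.
L = 352e-6 m, W = 300e-6 m, d = 3e-6 m
Step 2: W^3 = (300e-6)^3 = 2.70e-11 m^3
Step 3: d^3 = (3e-6)^3 = 2.70e-17 m^3
Step 4: b = 1.8e-5 * 352e-6 * 2.70e-11 / 2.70e-17
b = 6.34e-03 N*s/m


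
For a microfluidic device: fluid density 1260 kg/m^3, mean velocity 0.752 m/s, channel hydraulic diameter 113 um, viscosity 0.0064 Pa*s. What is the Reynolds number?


Step 1: Convert Dh to meters: Dh = 113e-6 m
Step 2: Re = rho * v * Dh / mu
Re = 1260 * 0.752 * 113e-6 / 0.0064
Re = 16.73


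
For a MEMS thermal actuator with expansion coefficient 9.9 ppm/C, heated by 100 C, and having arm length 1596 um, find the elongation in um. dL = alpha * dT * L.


Step 1: Convert CTE: alpha = 9.9 ppm/C = 9.9e-6 /C
Step 2: dL = 9.9e-6 * 100 * 1596
dL = 1.58 um


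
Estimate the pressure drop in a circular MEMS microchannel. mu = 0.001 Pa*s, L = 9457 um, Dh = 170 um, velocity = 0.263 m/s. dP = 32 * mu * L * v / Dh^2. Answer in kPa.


Step 1: Convert to SI: L = 9457e-6 m, Dh = 170e-6 m
Step 2: dP = 32 * 0.001 * 9457e-6 * 0.263 / (170e-6)^2
Step 3: dP = 2753.98 Pa
Step 4: Convert to kPa: dP = 2.75 kPa


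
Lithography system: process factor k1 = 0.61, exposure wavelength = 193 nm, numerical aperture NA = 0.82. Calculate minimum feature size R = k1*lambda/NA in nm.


Step 1: Identify values: k1 = 0.61, lambda = 193 nm, NA = 0.82
Step 2: R = k1 * lambda / NA
R = 0.61 * 193 / 0.82
R = 143.6 nm


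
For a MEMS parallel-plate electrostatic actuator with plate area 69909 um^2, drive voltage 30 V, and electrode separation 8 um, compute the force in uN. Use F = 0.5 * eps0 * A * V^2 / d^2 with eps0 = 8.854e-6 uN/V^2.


Step 1: Identify parameters.
eps0 = 8.854e-6 uN/V^2, A = 69909 um^2, V = 30 V, d = 8 um
Step 2: Compute V^2 = 30^2 = 900
Step 3: Compute d^2 = 8^2 = 64
Step 4: F = 0.5 * 8.854e-6 * 69909 * 900 / 64
F = 4.352 uN


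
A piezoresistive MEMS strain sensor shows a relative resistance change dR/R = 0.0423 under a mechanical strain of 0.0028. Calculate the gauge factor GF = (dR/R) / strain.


Step 1: Identify values.
dR/R = 0.0423, strain = 0.0028
Step 2: GF = (dR/R) / strain = 0.0423 / 0.0028
GF = 15.1


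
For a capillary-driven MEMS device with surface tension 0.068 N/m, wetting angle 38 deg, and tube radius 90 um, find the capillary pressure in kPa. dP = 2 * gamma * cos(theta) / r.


Step 1: cos(38 deg) = 0.788
Step 2: Convert r to m: r = 90e-6 m
Step 3: dP = 2 * 0.068 * 0.788 / 90e-6 = 1190.8 Pa
Step 4: Convert Pa to kPa (divide by 1000).
dP = 1.19 kPa


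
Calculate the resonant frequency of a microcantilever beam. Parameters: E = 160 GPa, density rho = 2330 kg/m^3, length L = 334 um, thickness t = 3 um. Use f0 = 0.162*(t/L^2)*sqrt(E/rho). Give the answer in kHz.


Step 1: Convert units to SI.
t_SI = 3e-6 m, L_SI = 334e-6 m
Step 2: Calculate sqrt(E/rho).
sqrt(160e9 / 2330) = 8286.71 m/s
Step 3: Compute f0.
f0 = 0.162 * 3e-6 / (334e-6)^2 * 8286.71 = 36101.5 Hz = 36.1 kHz


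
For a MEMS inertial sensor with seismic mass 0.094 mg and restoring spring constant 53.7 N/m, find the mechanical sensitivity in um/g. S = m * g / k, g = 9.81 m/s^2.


Step 1: Convert mass: m = 0.094 mg = 9.40e-08 kg
Step 2: S = m * g / k = 9.40e-08 * 9.81 / 53.7
Step 3: S = 1.72e-08 m/g
Step 4: Convert to um/g: S = 0.017 um/g


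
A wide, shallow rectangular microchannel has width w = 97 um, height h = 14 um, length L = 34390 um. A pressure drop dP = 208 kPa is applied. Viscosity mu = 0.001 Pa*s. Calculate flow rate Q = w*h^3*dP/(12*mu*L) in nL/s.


Step 1: Convert all dimensions to SI (meters).
w = 97e-6 m, h = 14e-6 m, L = 34390e-6 m, dP = 208e3 Pa
Step 2: Q = w * h^3 * dP / (12 * mu * L)
Q = 97e-6 * (14e-6)^3 * 208e3 / (12 * 0.001 * 34390e-6) = 1.3415466e-10 m^3/s
Step 3: Convert Q from m^3/s to nL/s (1 m^3 = 1e12 nL, so multiply by 1e12).
Q = 134.155 nL/s


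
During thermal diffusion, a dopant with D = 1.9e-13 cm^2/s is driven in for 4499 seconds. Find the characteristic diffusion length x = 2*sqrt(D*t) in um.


Step 1: Compute D*t = 1.9e-13 * 4499 = 8.5481e-10 cm^2
Step 2: sqrt(D*t) = 2.9237e-05 cm
Step 3: x = 2 * 2.9237e-05 cm = 5.8474e-05 cm
Step 4: Convert to um (1 cm = 1e4 um): x = 0.585 um


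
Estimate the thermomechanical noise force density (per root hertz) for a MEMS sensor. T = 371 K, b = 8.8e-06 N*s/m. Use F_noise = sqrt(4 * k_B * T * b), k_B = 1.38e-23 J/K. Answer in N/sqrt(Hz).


Step 1: Compute 4 * k_B * T * b
= 4 * 1.38e-23 * 371 * 8.8e-06
= 1.8022e-25 N^2/Hz
Step 2: F_noise = sqrt(1.8022e-25)
F_noise = 4.25e-13 N/sqrt(Hz)


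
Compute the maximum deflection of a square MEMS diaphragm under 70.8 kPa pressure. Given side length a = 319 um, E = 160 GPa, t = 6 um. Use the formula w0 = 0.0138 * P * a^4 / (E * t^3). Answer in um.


Step 1: Convert pressure to compatible units (E is in GPa, so P in GPa).
P = 70.8 kPa = 70.8e-6 GPa
Step 2: Compute numerator: 0.0138 * P * a^4.
a^4 = 319^4 = 10355301121
numerator = 0.0138 * 70.8e-6 * 10355301121 = 1.01175e+04
Step 3: Compute denominator: E * t^3 = 160 * 6^3 = 34560
Step 4: w0 = numerator / denominator = 1.01175e+04 / 34560 = 0.2928 um


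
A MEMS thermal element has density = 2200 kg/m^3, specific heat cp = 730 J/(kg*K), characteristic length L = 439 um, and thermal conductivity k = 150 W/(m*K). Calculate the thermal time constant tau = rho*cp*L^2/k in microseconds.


Step 1: Convert L to m: L = 439e-6 m
Step 2: L^2 = (439e-6)^2 = 1.92721e-07 m^2
Step 3: tau = 2200 * 730 * 1.92721e-07 / 150 = 2.0634e-03 s
Step 4: Convert to microseconds (multiply by 1e6).
tau = 2063.4 us


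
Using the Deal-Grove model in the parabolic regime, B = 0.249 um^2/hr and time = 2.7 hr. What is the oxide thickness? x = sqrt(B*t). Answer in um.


Step 1: Compute B*t = 0.249 * 2.7 = 0.6723
Step 2: x = sqrt(0.6723)
x = 0.82 um


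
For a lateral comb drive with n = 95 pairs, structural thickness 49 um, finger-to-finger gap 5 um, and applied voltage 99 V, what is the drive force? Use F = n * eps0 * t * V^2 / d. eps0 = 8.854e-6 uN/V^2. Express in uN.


Step 1: Parameters: n=95, eps0=8.854e-6 uN/V^2, t=49 um, V=99 V, d=5 um
Step 2: V^2 = 9801
Step 3: F = 95 * 8.854e-6 * 49 * 9801 / 5
F = 80.79 uN


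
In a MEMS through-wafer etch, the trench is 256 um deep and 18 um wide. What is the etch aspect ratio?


Step 1: AR = depth / width
Step 2: AR = 256 / 18
AR = 14.2


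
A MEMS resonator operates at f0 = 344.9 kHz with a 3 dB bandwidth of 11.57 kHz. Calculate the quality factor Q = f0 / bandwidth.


Step 1: Q = f0 / bandwidth
Step 2: Q = 344.9 / 11.57
Q = 29.8


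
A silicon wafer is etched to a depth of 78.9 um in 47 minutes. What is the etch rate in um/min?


Step 1: Etch rate = depth / time
Step 2: rate = 78.9 / 47
rate = 1.679 um/min


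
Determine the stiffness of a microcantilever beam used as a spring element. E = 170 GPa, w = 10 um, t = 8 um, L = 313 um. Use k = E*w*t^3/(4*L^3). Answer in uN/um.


Step 1: Convert E to consistent units (1 GPa = 1000 uN/um^2).
E = 170 GPa = 170000 uN/um^2
Step 2: Compute t^3 = 8^3 = 512
Step 3: Compute L^3 = 313^3 = 30664297
Step 4: k = 170000 * 10 * 512 / (4 * 30664297)
k = 7.0962 uN/um


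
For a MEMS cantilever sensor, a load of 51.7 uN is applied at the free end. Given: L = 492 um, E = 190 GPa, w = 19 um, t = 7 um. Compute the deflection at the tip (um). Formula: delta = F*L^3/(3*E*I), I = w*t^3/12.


Step 1: Calculate the second moment of area.
I = w * t^3 / 12 = 19 * 7^3 / 12 = 543.0833 um^4
Step 2: Convert E to consistent units (1 GPa = 1000 uN/um^2).
E = 190 GPa = 190000 uN/um^2
Step 3: Calculate tip deflection.
delta = F * L^3 / (3 * E * I)
delta = 51.7 * 492^3 / (3 * 190000 * 543.0833)
delta = 19.8904 um


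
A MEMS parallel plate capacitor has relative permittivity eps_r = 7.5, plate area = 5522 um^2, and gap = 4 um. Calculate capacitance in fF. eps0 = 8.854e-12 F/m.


Step 1: Convert area to m^2: A = 5522e-12 m^2
Step 2: Convert gap to m: d = 4e-6 m
Step 3: C = eps0 * eps_r * A / d
C = 8.854e-12 * 7.5 * 5522e-12 / 4e-6
Step 4: Convert to fF (multiply by 1e15).
C = 91.67 fF


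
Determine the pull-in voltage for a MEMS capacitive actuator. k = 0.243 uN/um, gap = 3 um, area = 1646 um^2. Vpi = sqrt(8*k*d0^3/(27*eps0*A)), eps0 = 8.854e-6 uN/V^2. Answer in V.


Step 1: Compute numerator: 8 * k * d0^3 = 8 * 0.243 * 3^3 = 52.488
Step 2: Compute denominator: 27 * eps0 * A = 27 * 8.854e-6 * 1646 = 0.393489
Step 3: Vpi = sqrt(52.488 / 0.393489)
Vpi = 11.55 V


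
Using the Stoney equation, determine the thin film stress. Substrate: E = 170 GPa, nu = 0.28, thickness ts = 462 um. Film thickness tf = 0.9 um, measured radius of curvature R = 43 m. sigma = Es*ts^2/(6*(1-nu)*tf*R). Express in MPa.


Step 1: Compute numerator: Es * ts^2 = 170 * 462^2 = 36285480 (GPa*um^2)
Step 2: Compute denominator (R in um): 6*(1-nu)*tf*R = 6*0.72*0.9*43e6 = 167184000.0 (um^2)
Step 3: sigma (GPa) = 36285480 / 167184000.0 = 2.17039e-01 GPa
Step 4: Convert to MPa (x1000): sigma = 217.0 MPa


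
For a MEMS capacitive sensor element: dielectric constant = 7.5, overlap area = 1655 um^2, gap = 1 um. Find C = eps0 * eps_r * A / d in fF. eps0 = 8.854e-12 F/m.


Step 1: Convert area to m^2: A = 1655e-12 m^2
Step 2: Convert gap to m: d = 1e-6 m
Step 3: C = eps0 * eps_r * A / d
C = 8.854e-12 * 7.5 * 1655e-12 / 1e-6
Step 4: Convert to fF (multiply by 1e15).
C = 109.9 fF


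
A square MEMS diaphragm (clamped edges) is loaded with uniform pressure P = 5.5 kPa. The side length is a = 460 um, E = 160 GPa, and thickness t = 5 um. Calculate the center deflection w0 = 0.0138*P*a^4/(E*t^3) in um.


Step 1: Convert pressure to compatible units (E is in GPa, so P in GPa).
P = 5.5 kPa = 5.5e-6 GPa
Step 2: Compute numerator: 0.0138 * P * a^4.
a^4 = 460^4 = 44774560000
numerator = 0.0138 * 5.5e-6 * 44774560000 = 3.39839e+03
Step 3: Compute denominator: E * t^3 = 160 * 5^3 = 20000
Step 4: w0 = numerator / denominator = 3.39839e+03 / 20000 = 0.1699 um


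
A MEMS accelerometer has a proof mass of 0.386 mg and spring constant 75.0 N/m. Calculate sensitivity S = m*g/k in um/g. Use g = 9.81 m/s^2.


Step 1: Convert mass: m = 0.386 mg = 3.86e-07 kg
Step 2: S = m * g / k = 3.86e-07 * 9.81 / 75.0
Step 3: S = 5.05e-08 m/g
Step 4: Convert to um/g: S = 0.05 um/g


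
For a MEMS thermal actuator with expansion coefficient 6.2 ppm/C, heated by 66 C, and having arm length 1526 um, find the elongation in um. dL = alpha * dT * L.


Step 1: Convert CTE: alpha = 6.2 ppm/C = 6.2e-6 /C
Step 2: dL = 6.2e-6 * 66 * 1526
dL = 0.6244 um


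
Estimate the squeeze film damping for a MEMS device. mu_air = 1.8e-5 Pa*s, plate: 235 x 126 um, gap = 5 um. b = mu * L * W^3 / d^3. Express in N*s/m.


Step 1: Convert to SI.
L = 235e-6 m, W = 126e-6 m, d = 5e-6 m
Step 2: W^3 = (126e-6)^3 = 2.00e-12 m^3
Step 3: d^3 = (5e-6)^3 = 1.25e-16 m^3
Step 4: b = 1.8e-5 * 235e-6 * 2.00e-12 / 1.25e-16
b = 6.77e-05 N*s/m


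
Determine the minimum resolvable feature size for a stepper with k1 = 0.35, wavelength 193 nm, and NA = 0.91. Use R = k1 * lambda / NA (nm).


Step 1: Identify values: k1 = 0.35, lambda = 193 nm, NA = 0.91
Step 2: R = k1 * lambda / NA
R = 0.35 * 193 / 0.91
R = 74.2 nm


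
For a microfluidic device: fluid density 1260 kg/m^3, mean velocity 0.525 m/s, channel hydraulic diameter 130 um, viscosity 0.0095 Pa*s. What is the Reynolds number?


Step 1: Convert Dh to meters: Dh = 130e-6 m
Step 2: Re = rho * v * Dh / mu
Re = 1260 * 0.525 * 130e-6 / 0.0095
Re = 9.052


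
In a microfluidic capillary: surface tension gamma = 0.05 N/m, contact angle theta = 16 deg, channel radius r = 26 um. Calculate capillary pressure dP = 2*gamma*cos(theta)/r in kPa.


Step 1: cos(16 deg) = 0.9613
Step 2: Convert r to m: r = 26e-6 m
Step 3: dP = 2 * 0.05 * 0.9613 / 26e-6 = 3697.3 Pa
Step 4: Convert Pa to kPa (divide by 1000).
dP = 3.7 kPa


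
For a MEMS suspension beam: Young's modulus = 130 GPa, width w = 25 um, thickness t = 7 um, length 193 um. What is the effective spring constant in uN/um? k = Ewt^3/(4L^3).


Step 1: Convert E to consistent units (1 GPa = 1000 uN/um^2).
E = 130 GPa = 130000 uN/um^2
Step 2: Compute t^3 = 7^3 = 343
Step 3: Compute L^3 = 193^3 = 7189057
Step 4: k = 130000 * 25 * 343 / (4 * 7189057)
k = 38.7655 uN/um


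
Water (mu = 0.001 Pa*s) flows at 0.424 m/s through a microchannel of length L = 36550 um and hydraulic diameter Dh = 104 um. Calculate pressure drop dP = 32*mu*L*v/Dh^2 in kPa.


Step 1: Convert to SI: L = 36550e-6 m, Dh = 104e-6 m
Step 2: dP = 32 * 0.001 * 36550e-6 * 0.424 / (104e-6)^2
Step 3: dP = 45849.70 Pa
Step 4: Convert to kPa: dP = 45.85 kPa


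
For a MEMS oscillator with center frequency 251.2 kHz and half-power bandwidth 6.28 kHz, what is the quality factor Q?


Step 1: Q = f0 / bandwidth
Step 2: Q = 251.2 / 6.28
Q = 40.0


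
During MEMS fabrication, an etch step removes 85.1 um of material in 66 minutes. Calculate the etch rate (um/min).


Step 1: Etch rate = depth / time
Step 2: rate = 85.1 / 66
rate = 1.289 um/min


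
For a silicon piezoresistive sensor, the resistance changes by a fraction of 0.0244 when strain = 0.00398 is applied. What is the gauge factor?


Step 1: Identify values.
dR/R = 0.0244, strain = 0.00398
Step 2: GF = (dR/R) / strain = 0.0244 / 0.00398
GF = 6.1


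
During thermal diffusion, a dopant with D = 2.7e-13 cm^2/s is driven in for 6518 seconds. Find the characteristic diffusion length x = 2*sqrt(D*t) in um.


Step 1: Compute D*t = 2.7e-13 * 6518 = 1.75986e-09 cm^2
Step 2: sqrt(D*t) = 4.1951e-05 cm
Step 3: x = 2 * 4.1951e-05 cm = 8.3902e-05 cm
Step 4: Convert to um (1 cm = 1e4 um): x = 0.839 um


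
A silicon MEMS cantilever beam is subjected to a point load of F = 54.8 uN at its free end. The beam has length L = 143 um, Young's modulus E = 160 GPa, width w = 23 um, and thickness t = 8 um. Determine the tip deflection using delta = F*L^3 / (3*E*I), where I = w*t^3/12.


Step 1: Calculate the second moment of area.
I = w * t^3 / 12 = 23 * 8^3 / 12 = 981.3333 um^4
Step 2: Convert E to consistent units (1 GPa = 1000 uN/um^2).
E = 160 GPa = 160000 uN/um^2
Step 3: Calculate tip deflection.
delta = F * L^3 / (3 * E * I)
delta = 54.8 * 143^3 / (3 * 160000 * 981.3333)
delta = 0.3402 um


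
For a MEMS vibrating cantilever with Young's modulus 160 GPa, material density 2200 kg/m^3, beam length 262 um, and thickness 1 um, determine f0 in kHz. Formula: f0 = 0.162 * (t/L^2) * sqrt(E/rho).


Step 1: Convert units to SI.
t_SI = 1e-6 m, L_SI = 262e-6 m
Step 2: Calculate sqrt(E/rho).
sqrt(160e9 / 2200) = 8528.03 m/s
Step 3: Compute f0.
f0 = 0.162 * 1e-6 / (262e-6)^2 * 8528.03 = 20126.2 Hz = 20.13 kHz


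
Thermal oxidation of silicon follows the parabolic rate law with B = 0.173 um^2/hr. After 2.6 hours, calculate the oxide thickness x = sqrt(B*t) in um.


Step 1: Compute B*t = 0.173 * 2.6 = 0.4498
Step 2: x = sqrt(0.4498)
x = 0.671 um


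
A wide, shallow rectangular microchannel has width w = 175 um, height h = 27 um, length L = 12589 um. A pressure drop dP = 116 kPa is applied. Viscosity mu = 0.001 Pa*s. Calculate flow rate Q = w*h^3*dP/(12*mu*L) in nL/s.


Step 1: Convert all dimensions to SI (meters).
w = 175e-6 m, h = 27e-6 m, L = 12589e-6 m, dP = 116e3 Pa
Step 2: Q = w * h^3 * dP / (12 * mu * L)
Q = 175e-6 * (27e-6)^3 * 116e3 / (12 * 0.001 * 12589e-6) = 2.64493407e-09 m^3/s
Step 3: Convert Q from m^3/s to nL/s (1 m^3 = 1e12 nL, so multiply by 1e12).
Q = 2644.934 nL/s


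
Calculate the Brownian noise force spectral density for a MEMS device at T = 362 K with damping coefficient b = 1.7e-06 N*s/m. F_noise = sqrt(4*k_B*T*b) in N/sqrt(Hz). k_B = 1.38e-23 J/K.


Step 1: Compute 4 * k_B * T * b
= 4 * 1.38e-23 * 362 * 1.7e-06
= 3.3970e-26 N^2/Hz
Step 2: F_noise = sqrt(3.3970e-26)
F_noise = 1.84e-13 N/sqrt(Hz)


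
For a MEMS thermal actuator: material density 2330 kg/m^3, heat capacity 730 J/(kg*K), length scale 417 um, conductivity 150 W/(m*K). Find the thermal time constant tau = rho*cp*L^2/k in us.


Step 1: Convert L to m: L = 417e-6 m
Step 2: L^2 = (417e-6)^2 = 1.73889e-07 m^2
Step 3: tau = 2330 * 730 * 1.73889e-07 / 150 = 1.97178533e-03 s
Step 4: Convert to microseconds (multiply by 1e6).
tau = 1971.785 us


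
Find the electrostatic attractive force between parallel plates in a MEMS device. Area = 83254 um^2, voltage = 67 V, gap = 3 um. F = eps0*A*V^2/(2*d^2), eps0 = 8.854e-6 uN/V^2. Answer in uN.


Step 1: Identify parameters.
eps0 = 8.854e-6 uN/V^2, A = 83254 um^2, V = 67 V, d = 3 um
Step 2: Compute V^2 = 67^2 = 4489
Step 3: Compute d^2 = 3^2 = 9
Step 4: F = 0.5 * 8.854e-6 * 83254 * 4489 / 9
F = 183.832 uN


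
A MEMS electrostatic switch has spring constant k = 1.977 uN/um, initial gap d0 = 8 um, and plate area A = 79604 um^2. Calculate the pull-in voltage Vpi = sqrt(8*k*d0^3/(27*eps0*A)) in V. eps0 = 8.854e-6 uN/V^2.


Step 1: Compute numerator: 8 * k * d0^3 = 8 * 1.977 * 8^3 = 8097.792
Step 2: Compute denominator: 27 * eps0 * A = 27 * 8.854e-6 * 79604 = 19.029973
Step 3: Vpi = sqrt(8097.792 / 19.029973)
Vpi = 20.63 V


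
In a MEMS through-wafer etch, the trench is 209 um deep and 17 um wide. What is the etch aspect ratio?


Step 1: AR = depth / width
Step 2: AR = 209 / 17
AR = 12.3


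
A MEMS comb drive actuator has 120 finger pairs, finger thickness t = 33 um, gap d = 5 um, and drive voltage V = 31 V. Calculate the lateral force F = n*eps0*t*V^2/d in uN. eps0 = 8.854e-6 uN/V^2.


Step 1: Parameters: n=120, eps0=8.854e-6 uN/V^2, t=33 um, V=31 V, d=5 um
Step 2: V^2 = 961
Step 3: F = 120 * 8.854e-6 * 33 * 961 / 5
F = 6.739 uN


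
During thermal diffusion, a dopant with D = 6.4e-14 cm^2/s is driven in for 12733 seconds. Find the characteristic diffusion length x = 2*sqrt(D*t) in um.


Step 1: Compute D*t = 6.4e-14 * 12733 = 8.14912e-10 cm^2
Step 2: sqrt(D*t) = 2.8547e-05 cm
Step 3: x = 2 * 2.8547e-05 cm = 5.7094e-05 cm
Step 4: Convert to um (1 cm = 1e4 um): x = 0.571 um


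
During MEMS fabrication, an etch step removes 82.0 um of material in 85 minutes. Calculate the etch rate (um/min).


Step 1: Etch rate = depth / time
Step 2: rate = 82.0 / 85
rate = 0.965 um/min


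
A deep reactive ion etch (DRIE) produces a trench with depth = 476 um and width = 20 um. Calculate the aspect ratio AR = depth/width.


Step 1: AR = depth / width
Step 2: AR = 476 / 20
AR = 23.8


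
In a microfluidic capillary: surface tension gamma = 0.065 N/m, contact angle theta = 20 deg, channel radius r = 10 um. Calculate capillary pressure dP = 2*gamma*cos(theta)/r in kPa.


Step 1: cos(20 deg) = 0.9397
Step 2: Convert r to m: r = 10e-6 m
Step 3: dP = 2 * 0.065 * 0.9397 / 10e-6 = 12216.1 Pa
Step 4: Convert Pa to kPa (divide by 1000).
dP = 12.22 kPa


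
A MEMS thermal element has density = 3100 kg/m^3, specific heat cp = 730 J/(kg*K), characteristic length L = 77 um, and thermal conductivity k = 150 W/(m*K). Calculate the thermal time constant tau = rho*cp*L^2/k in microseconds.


Step 1: Convert L to m: L = 77e-6 m
Step 2: L^2 = (77e-6)^2 = 5.929e-09 m^2
Step 3: tau = 3100 * 730 * 5.929e-09 / 150 = 8.944885e-05 s
Step 4: Convert to microseconds (multiply by 1e6).
tau = 89.449 us


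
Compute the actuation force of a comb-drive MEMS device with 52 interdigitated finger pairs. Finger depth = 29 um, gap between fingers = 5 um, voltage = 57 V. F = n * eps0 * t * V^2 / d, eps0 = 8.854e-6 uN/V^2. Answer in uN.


Step 1: Parameters: n=52, eps0=8.854e-6 uN/V^2, t=29 um, V=57 V, d=5 um
Step 2: V^2 = 3249
Step 3: F = 52 * 8.854e-6 * 29 * 3249 / 5
F = 8.676 uN


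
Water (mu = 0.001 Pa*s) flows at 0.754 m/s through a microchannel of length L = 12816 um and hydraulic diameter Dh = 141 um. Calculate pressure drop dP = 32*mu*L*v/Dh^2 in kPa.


Step 1: Convert to SI: L = 12816e-6 m, Dh = 141e-6 m
Step 2: dP = 32 * 0.001 * 12816e-6 * 0.754 / (141e-6)^2
Step 3: dP = 15553.77 Pa
Step 4: Convert to kPa: dP = 15.55 kPa


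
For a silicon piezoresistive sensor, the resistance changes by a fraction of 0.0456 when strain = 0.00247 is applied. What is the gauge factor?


Step 1: Identify values.
dR/R = 0.0456, strain = 0.00247
Step 2: GF = (dR/R) / strain = 0.0456 / 0.00247
GF = 18.5


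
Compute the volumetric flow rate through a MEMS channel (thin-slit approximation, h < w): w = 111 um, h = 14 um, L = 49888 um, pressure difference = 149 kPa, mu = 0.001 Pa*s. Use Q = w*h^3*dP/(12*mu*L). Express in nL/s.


Step 1: Convert all dimensions to SI (meters).
w = 111e-6 m, h = 14e-6 m, L = 49888e-6 m, dP = 149e3 Pa
Step 2: Q = w * h^3 * dP / (12 * mu * L)
Q = 111e-6 * (14e-6)^3 * 149e3 / (12 * 0.001 * 49888e-6) = 7.580817e-11 m^3/s
Step 3: Convert Q from m^3/s to nL/s (1 m^3 = 1e12 nL, so multiply by 1e12).
Q = 75.808 nL/s


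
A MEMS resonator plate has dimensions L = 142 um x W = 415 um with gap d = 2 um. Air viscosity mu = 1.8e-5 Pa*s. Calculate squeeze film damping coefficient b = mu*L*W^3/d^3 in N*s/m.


Step 1: Convert to SI.
L = 142e-6 m, W = 415e-6 m, d = 2e-6 m
Step 2: W^3 = (415e-6)^3 = 7.15e-11 m^3
Step 3: d^3 = (2e-6)^3 = 8.00e-18 m^3
Step 4: b = 1.8e-5 * 142e-6 * 7.15e-11 / 8.00e-18
b = 2.28e-02 N*s/m


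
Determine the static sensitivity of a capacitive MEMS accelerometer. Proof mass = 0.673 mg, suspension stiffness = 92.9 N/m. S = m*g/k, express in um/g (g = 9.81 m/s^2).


Step 1: Convert mass: m = 0.673 mg = 6.73e-07 kg
Step 2: S = m * g / k = 6.73e-07 * 9.81 / 92.9
Step 3: S = 7.11e-08 m/g
Step 4: Convert to um/g: S = 0.071 um/g


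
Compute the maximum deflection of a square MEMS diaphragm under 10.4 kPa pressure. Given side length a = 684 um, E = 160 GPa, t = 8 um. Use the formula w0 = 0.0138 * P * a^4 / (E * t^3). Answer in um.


Step 1: Convert pressure to compatible units (E is in GPa, so P in GPa).
P = 10.4 kPa = 10.4e-6 GPa
Step 2: Compute numerator: 0.0138 * P * a^4.
a^4 = 684^4 = 218889236736
numerator = 0.0138 * 10.4e-6 * 218889236736 = 3.1415e+04
Step 3: Compute denominator: E * t^3 = 160 * 8^3 = 81920
Step 4: w0 = numerator / denominator = 3.1415e+04 / 81920 = 0.3835 um


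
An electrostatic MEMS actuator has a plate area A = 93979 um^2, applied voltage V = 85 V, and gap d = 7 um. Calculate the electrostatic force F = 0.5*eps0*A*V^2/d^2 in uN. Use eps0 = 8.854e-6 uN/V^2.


Step 1: Identify parameters.
eps0 = 8.854e-6 uN/V^2, A = 93979 um^2, V = 85 V, d = 7 um
Step 2: Compute V^2 = 85^2 = 7225
Step 3: Compute d^2 = 7^2 = 49
Step 4: F = 0.5 * 8.854e-6 * 93979 * 7225 / 49
F = 61.345 uN


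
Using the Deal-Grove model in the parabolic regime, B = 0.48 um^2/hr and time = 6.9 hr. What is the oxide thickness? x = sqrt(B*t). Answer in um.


Step 1: Compute B*t = 0.48 * 6.9 = 3.312
Step 2: x = sqrt(3.312)
x = 1.82 um


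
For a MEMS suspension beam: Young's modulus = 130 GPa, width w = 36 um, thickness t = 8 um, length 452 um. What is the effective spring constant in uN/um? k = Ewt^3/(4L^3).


Step 1: Convert E to consistent units (1 GPa = 1000 uN/um^2).
E = 130 GPa = 130000 uN/um^2
Step 2: Compute t^3 = 8^3 = 512
Step 3: Compute L^3 = 452^3 = 92345408
Step 4: k = 130000 * 36 * 512 / (4 * 92345408)
k = 6.4869 uN/um


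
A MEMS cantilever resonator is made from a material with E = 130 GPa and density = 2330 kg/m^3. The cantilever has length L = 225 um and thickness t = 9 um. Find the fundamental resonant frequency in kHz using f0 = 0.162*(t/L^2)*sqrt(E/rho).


Step 1: Convert units to SI.
t_SI = 9e-6 m, L_SI = 225e-6 m
Step 2: Calculate sqrt(E/rho).
sqrt(130e9 / 2330) = 7469.54 m/s
Step 3: Compute f0.
f0 = 0.162 * 9e-6 / (225e-6)^2 * 7469.54 = 215122.8 Hz = 215.12 kHz


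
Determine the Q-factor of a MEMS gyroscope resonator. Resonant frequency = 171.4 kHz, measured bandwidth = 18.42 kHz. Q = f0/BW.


Step 1: Q = f0 / bandwidth
Step 2: Q = 171.4 / 18.42
Q = 9.3


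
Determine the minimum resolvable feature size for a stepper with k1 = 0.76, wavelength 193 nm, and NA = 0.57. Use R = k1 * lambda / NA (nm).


Step 1: Identify values: k1 = 0.76, lambda = 193 nm, NA = 0.57
Step 2: R = k1 * lambda / NA
R = 0.76 * 193 / 0.57
R = 257.3 nm


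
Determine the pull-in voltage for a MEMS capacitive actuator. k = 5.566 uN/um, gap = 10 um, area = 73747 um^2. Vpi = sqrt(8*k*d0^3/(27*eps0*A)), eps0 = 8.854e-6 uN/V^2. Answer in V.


Step 1: Compute numerator: 8 * k * d0^3 = 8 * 5.566 * 10^3 = 44528.0
Step 2: Compute denominator: 27 * eps0 * A = 27 * 8.854e-6 * 73747 = 17.62981
Step 3: Vpi = sqrt(44528.0 / 17.62981)
Vpi = 50.26 V


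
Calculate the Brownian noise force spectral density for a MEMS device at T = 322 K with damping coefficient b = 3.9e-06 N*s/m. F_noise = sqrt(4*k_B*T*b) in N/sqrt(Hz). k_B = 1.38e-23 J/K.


Step 1: Compute 4 * k_B * T * b
= 4 * 1.38e-23 * 322 * 3.9e-06
= 6.9320e-26 N^2/Hz
Step 2: F_noise = sqrt(6.9320e-26)
F_noise = 2.63e-13 N/sqrt(Hz)


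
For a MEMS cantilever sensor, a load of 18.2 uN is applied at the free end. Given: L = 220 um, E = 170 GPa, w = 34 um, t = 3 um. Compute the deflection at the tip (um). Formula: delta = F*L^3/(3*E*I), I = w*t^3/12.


Step 1: Calculate the second moment of area.
I = w * t^3 / 12 = 34 * 3^3 / 12 = 76.5 um^4
Step 2: Convert E to consistent units (1 GPa = 1000 uN/um^2).
E = 170 GPa = 170000 uN/um^2
Step 3: Calculate tip deflection.
delta = F * L^3 / (3 * E * I)
delta = 18.2 * 220^3 / (3 * 170000 * 76.5)
delta = 4.9672 um


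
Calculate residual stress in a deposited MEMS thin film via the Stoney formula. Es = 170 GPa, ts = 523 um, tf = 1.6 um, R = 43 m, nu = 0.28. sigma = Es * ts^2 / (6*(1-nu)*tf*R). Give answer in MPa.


Step 1: Compute numerator: Es * ts^2 = 170 * 523^2 = 46499930 (GPa*um^2)
Step 2: Compute denominator (R in um): 6*(1-nu)*tf*R = 6*0.72*1.6*43e6 = 297216000.0 (um^2)
Step 3: sigma (GPa) = 46499930 / 297216000.0 = 1.56452e-01 GPa
Step 4: Convert to MPa (x1000): sigma = 156.5 MPa


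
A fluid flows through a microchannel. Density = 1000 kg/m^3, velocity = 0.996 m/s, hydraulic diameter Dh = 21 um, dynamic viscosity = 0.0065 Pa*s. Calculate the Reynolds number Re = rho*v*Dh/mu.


Step 1: Convert Dh to meters: Dh = 21e-6 m
Step 2: Re = rho * v * Dh / mu
Re = 1000 * 0.996 * 21e-6 / 0.0065
Re = 3.218


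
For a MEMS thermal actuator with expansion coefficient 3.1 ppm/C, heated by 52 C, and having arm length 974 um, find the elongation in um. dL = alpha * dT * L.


Step 1: Convert CTE: alpha = 3.1 ppm/C = 3.1e-6 /C
Step 2: dL = 3.1e-6 * 52 * 974
dL = 0.157 um


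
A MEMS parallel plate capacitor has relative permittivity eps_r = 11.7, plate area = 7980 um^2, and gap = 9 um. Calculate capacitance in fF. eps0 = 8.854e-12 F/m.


Step 1: Convert area to m^2: A = 7980e-12 m^2
Step 2: Convert gap to m: d = 9e-6 m
Step 3: C = eps0 * eps_r * A / d
C = 8.854e-12 * 11.7 * 7980e-12 / 9e-6
Step 4: Convert to fF (multiply by 1e15).
C = 91.85 fF


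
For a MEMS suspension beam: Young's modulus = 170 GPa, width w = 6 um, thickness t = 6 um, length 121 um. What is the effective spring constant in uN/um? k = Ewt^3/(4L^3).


Step 1: Convert E to consistent units (1 GPa = 1000 uN/um^2).
E = 170 GPa = 170000 uN/um^2
Step 2: Compute t^3 = 6^3 = 216
Step 3: Compute L^3 = 121^3 = 1771561
Step 4: k = 170000 * 6 * 216 / (4 * 1771561)
k = 31.0912 uN/um


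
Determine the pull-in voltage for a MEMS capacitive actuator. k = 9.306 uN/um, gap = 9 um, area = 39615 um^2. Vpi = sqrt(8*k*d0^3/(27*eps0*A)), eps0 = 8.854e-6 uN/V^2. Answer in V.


Step 1: Compute numerator: 8 * k * d0^3 = 8 * 9.306 * 9^3 = 54272.592
Step 2: Compute denominator: 27 * eps0 * A = 27 * 8.854e-6 * 39615 = 9.470283
Step 3: Vpi = sqrt(54272.592 / 9.470283)
Vpi = 75.7 V


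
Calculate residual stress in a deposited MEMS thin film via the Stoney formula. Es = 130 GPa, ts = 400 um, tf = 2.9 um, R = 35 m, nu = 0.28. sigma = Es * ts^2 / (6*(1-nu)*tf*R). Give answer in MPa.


Step 1: Compute numerator: Es * ts^2 = 130 * 400^2 = 20800000 (GPa*um^2)
Step 2: Compute denominator (R in um): 6*(1-nu)*tf*R = 6*0.72*2.9*35e6 = 438480000.0 (um^2)
Step 3: sigma (GPa) = 20800000 / 438480000.0 = 4.7437e-02 GPa
Step 4: Convert to MPa (x1000): sigma = 47.4 MPa
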